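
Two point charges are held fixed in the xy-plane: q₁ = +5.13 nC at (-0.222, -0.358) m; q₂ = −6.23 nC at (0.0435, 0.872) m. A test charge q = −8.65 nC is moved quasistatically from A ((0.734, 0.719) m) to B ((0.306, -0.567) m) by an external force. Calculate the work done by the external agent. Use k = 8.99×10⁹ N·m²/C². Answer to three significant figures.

For quasistatic motion the external work equals the change in potential energy: W_ext = qΔV = q(V_B − V_A).
At A: distances to the source charges are 1.44 m, 0.707 m; V_A = Σ kqᵢ/rᵢ = -47.2 V.
At B: distances to the source charges are 0.568 m, 1.46 m; V_B = Σ kqᵢ/rᵢ = 42.9 V.
ΔV = V_B − V_A = 90.1 V.
W_ext = qΔV = (-8.65×10⁻⁹ C)(90.1 V) = -7.79×10⁻⁷ J.

-7.79×10⁻⁷ J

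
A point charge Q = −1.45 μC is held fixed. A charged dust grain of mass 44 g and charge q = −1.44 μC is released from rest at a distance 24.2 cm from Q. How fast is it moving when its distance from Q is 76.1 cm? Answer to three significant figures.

Only the electrostatic force acts, so mechanical energy is conserved: ½mv² = U₁ − U₂ = kQq(1/r₁ − 1/r₂).
U₁ − U₂ = (8.99×10⁹ N·m²/C²)(-1.45×10⁻⁶ C)(-1.44×10⁻⁶ C)(1/0.242 − 1/0.761) = 0.0529 J.
v = √(2·0.0529/0.0440) = 1.55 m/s.

1.55 m/s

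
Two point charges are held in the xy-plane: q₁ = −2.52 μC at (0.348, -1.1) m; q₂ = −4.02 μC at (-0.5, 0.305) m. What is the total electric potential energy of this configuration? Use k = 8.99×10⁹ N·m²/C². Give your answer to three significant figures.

The assembly work is the sum of pairwise potential energies, U = Σ_{i<j} kqᵢqⱼ/rᵢⱼ.
Pair separations: r₁₂ = 1.64 m.
U = (0.0555) = 0.0555 J.

0.0555 J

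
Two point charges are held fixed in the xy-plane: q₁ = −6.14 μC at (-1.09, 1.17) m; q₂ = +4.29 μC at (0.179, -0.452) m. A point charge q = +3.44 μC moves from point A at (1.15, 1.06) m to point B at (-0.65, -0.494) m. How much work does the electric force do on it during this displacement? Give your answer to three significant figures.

-0.0603 J

The work done by the electric force is W_field = −ΔU = −q(V_B − V_A) = q(V_A − V_B).
At A: distances to the source charges are 2.24 m, 1.80 m; V_A = Σ kqᵢ/rᵢ = -3150 V.
At B: distances to the source charges are 1.72 m, 0.830 m; V_B = Σ kqᵢ/rᵢ = 1.44×10⁴ V.
ΔV = V_B − V_A = 1.75×10⁴ V.
W_field = −qΔV = −(3.44×10⁻⁶ C)(1.75×10⁴ V) = -0.0603 J.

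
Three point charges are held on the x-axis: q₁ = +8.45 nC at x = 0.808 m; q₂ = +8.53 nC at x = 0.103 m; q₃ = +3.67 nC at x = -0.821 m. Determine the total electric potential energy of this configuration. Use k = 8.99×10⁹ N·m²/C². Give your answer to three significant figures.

1.39×10⁻⁶ J

The assembly work is the sum of pairwise potential energies, U = Σ_{i<j} kqᵢqⱼ/rᵢⱼ.
Pair separations: r₁₂ = 0.705 m, r₁₃ = 1.63 m, r₂₃ = 0.924 m.
U = (9.19×10⁻⁷) + (1.71×10⁻⁷) + (3.05×10⁻⁷) = 1.39×10⁻⁶ J.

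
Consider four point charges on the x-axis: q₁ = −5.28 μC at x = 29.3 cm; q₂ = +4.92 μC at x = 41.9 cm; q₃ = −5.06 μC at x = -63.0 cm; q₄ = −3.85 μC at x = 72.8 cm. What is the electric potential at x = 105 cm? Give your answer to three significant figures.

-1.27×10⁵ V

Electric potential is a scalar, so the contributions from each charge add algebraically: V = Σ kqᵢ/rᵢ.
Distances from the field point to each charge: r₁ = 0.757 m, r₂ = 0.631 m, r₃ = 1.68 m, r₄ = 0.322 m.
V = k[(-5.28×10⁻⁶)/(0.757) + (4.92×10⁻⁶)/(0.631) + (-5.06×10⁻⁶)/(1.68) + (-3.85×10⁻⁶)/(0.322)] = -1.27×10⁵ V.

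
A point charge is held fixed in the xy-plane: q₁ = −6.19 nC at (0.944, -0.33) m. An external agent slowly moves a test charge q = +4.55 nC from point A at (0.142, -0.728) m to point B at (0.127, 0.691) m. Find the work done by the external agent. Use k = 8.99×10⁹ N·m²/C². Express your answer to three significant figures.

8.92×10⁻⁸ J

For quasistatic motion the external work equals the change in potential energy: W_ext = qΔV = q(V_B − V_A).
At A: distance to the source charge is 0.895 m; V_A = kq₁/r = -62.2 V.
At B: distance to the source charge is 1.31 m; V_B = kq₁/r = -42.6 V.
ΔV = V_B − V_A = 19.6 V.
W_ext = qΔV = (4.55×10⁻⁹ C)(19.6 V) = 8.92×10⁻⁸ J.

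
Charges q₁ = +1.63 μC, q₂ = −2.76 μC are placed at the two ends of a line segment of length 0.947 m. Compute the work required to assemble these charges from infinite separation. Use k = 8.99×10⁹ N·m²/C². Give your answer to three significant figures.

The work to assemble the configuration equals its total potential energy, U = Σ kqᵢqⱼ/rᵢⱼ over all pairs.
The separation is r = 0.947 m.
U = (-0.0427) = -0.0427 J.

-0.0427 J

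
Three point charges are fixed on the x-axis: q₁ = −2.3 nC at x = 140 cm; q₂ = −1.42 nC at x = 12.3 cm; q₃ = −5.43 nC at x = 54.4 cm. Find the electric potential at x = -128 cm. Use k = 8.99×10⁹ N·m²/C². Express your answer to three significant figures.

The total potential is the scalar sum of each charge's contribution, V = Σ kqᵢ/rᵢ.
Distances from the field point to each charge: r₁ = 2.68 m, r₂ = 1.40 m, r₃ = 1.82 m.
V = k[(-2.30×10⁻⁹)/(2.68) + (-1.42×10⁻⁹)/(1.40) + (-5.43×10⁻⁹)/(1.82)] = -43.6 V.

-43.6 V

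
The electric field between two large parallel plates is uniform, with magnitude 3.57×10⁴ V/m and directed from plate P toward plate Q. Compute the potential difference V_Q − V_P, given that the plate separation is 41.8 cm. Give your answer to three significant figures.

-1.49×10⁴ V

In a uniform field, potential decreases in the direction of E: ΔV = −E·d for a displacement d parallel to E.
Going from P to Q is a displacement of 41.8 cm along the field, so V_Q − V_P = −Ed = -1.49×10⁴ V.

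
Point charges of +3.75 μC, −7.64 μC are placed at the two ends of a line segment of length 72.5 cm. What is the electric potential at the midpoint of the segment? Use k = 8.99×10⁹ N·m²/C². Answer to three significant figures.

-9.65×10⁴ V

Electric potential is a scalar, so the contributions from each charge add algebraically: V = Σ kqᵢ/rᵢ.
Each charge is 0.362 m from the midpoint.
V = k[(3.75×10⁻⁶)/(0.362) + (-7.64×10⁻⁶)/(0.362)] = -9.65×10⁴ V.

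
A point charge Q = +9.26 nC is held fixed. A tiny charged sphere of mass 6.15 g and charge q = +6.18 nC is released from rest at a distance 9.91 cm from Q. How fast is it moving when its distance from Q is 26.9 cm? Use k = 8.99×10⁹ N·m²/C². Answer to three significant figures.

0.0327 m/s

Only the electrostatic force acts, so mechanical energy is conserved: ½mv² = U₁ − U₂ = kQq(1/r₁ − 1/r₂).
U₁ − U₂ = (8.99×10⁹ N·m²/C²)(9.26×10⁻⁹ C)(6.18×10⁻⁹ C)(1/0.0991 − 1/0.269) = 3.28×10⁻⁶ J.
v = √(2·3.28×10⁻⁶/6.15×10⁻³) = 0.0327 m/s.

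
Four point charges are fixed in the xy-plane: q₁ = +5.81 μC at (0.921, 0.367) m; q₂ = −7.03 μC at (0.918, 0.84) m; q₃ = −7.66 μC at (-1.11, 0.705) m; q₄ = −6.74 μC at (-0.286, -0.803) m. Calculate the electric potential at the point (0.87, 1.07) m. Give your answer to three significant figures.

-2.57×10⁵ V

Electric potential is a scalar, so the contributions from each charge add algebraically: V = Σ kqᵢ/rᵢ.
Distances from the field point to each charge: r₁ = 0.705 m, r₂ = 0.235 m, r₃ = 2.01 m, r₄ = 2.20 m.
V = k[(5.81×10⁻⁶)/(0.705) + (-7.03×10⁻⁶)/(0.235) + (-7.66×10⁻⁶)/(2.01) + (-6.74×10⁻⁶)/(2.20)] = -2.57×10⁵ V.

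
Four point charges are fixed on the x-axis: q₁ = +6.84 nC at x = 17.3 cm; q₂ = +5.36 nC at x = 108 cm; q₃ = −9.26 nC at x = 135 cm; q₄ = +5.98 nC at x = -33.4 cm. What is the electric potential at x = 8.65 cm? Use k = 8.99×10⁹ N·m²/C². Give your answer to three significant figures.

821 V

Electric potential is a scalar, so the contributions from each charge add algebraically: V = Σ kqᵢ/rᵢ.
Distances from the field point to each charge: r₁ = 0.0865 m, r₂ = 0.994 m, r₃ = 1.26 m, r₄ = 0.420 m.
V = k[(6.84×10⁻⁹)/(0.0865) + (5.36×10⁻⁹)/(0.994) + (-9.26×10⁻⁹)/(1.26) + (5.98×10⁻⁹)/(0.420)] = 821 V.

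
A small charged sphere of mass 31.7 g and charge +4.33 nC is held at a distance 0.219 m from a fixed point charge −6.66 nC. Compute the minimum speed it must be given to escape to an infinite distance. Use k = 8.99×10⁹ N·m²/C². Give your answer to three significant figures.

8.64×10⁻³ m/s

To just escape, total mechanical energy must reach zero at infinity: ½mv²_min + U = 0, so ½mv²_min = −U = |kQq|/r.
|U| = |kQq|/r = (8.99×10⁹ N·m²/C²)(6.66×10⁻⁹)(4.33×10⁻⁹)/(0.219) = 1.18×10⁻⁶ J.
v_min = √(2|U|/m) = √(2·1.18×10⁻⁶/0.0317) = 8.64×10⁻³ m/s.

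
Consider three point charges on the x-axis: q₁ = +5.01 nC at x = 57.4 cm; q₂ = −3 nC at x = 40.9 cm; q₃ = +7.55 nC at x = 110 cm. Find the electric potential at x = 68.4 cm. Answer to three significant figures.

Electric potential is a scalar, so the contributions from each charge add algebraically: V = Σ kqᵢ/rᵢ.
Distances from the field point to each charge: r₁ = 0.110 m, r₂ = 0.275 m, r₃ = 0.416 m.
V = k[(5.01×10⁻⁹)/(0.110) + (-3.00×10⁻⁹)/(0.275) + (7.55×10⁻⁹)/(0.416)] = 475 V.

475 V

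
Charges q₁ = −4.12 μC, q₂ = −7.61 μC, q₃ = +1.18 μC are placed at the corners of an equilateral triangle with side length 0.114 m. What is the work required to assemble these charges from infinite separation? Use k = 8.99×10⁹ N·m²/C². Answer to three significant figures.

The assembly work is the sum of pairwise potential energies, U = Σ_{i<j} kqᵢqⱼ/rᵢⱼ.
All three pair separations equal the side length, 0.114 m.
U = (2.47) + (-0.383) + (-0.708) = 1.38 J.

1.38 J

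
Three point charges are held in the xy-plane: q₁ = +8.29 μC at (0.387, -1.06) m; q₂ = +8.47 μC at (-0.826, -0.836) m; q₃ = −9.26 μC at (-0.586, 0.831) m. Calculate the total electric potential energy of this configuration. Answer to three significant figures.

The assembly work is the sum of pairwise potential energies, U = Σ_{i<j} kqᵢqⱼ/rᵢⱼ.
Pair separations: r₁₂ = 1.23 m, r₁₃ = 2.13 m, r₂₃ = 1.68 m.
U = (0.512) + (-0.325) + (-0.419) = -0.231 J.

-0.231 J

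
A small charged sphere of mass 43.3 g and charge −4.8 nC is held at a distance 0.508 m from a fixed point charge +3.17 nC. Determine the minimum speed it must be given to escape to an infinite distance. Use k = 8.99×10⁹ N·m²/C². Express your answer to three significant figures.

To just escape, total mechanical energy must reach zero at infinity: ½mv²_min + U = 0, so ½mv²_min = −U = |kQq|/r.
|U| = |kQq|/r = (8.99×10⁹ N·m²/C²)(3.17×10⁻⁹)(4.80×10⁻⁹)/(0.508) = 2.69×10⁻⁷ J.
v_min = √(2|U|/m) = √(2·2.69×10⁻⁷/0.0433) = 3.53×10⁻³ m/s.

3.53×10⁻³ m/s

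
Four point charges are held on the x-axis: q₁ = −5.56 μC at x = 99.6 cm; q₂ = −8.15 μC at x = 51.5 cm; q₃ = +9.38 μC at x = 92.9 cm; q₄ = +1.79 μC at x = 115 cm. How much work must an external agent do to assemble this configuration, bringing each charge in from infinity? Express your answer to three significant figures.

-7.92 J

The work to assemble the configuration equals its total potential energy, U = Σ kqᵢqⱼ/rᵢⱼ over all pairs.
Pair separations: r₁₂ = 0.481 m, r₁₃ = 0.0670 m, r₁₄ = 0.154 m, r₂₃ = 0.414 m, r₂₄ = 0.635 m, r₃₄ = 0.221 m.
Summing all 6 pair terms gives U = -7.92 J.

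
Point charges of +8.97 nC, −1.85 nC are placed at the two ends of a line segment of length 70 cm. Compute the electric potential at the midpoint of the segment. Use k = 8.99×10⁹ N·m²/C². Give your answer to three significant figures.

The total potential is the scalar sum of each charge's contribution, V = Σ kqᵢ/rᵢ.
Each charge is 0.350 m from the midpoint.
V = k[(8.97×10⁻⁹)/(0.350) + (-1.85×10⁻⁹)/(0.350)] = 183 V.

183 V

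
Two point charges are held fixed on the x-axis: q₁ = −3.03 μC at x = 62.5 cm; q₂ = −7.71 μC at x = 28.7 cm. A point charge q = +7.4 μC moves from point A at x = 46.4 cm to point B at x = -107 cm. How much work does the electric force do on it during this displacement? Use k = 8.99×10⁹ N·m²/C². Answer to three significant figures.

The work done by the electric force is W_field = −ΔU = −q(V_B − V_A) = q(V_A − V_B).
At A: distances to the source charges are 0.161 m, 0.177 m; V_A = Σ kqᵢ/rᵢ = -5.61×10⁵ V.
At B: distances to the source charges are 1.70 m, 1.36 m; V_B = Σ kqᵢ/rᵢ = -6.71×10⁴ V.
ΔV = V_B − V_A = 4.94×10⁵ V.
W_field = −qΔV = −(7.40×10⁻⁶ C)(4.94×10⁵ V) = -3.65 J.

-3.65 J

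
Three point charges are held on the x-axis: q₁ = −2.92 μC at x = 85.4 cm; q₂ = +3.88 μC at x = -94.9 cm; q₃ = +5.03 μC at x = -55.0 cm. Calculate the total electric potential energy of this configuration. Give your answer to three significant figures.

0.289 J

The assembly work is the sum of pairwise potential energies, U = Σ_{i<j} kqᵢqⱼ/rᵢⱼ.
Pair separations: r₁₂ = 1.80 m, r₁₃ = 1.40 m, r₂₃ = 0.399 m.
U = (-0.0565) + (-0.0940) + (0.440) = 0.289 J.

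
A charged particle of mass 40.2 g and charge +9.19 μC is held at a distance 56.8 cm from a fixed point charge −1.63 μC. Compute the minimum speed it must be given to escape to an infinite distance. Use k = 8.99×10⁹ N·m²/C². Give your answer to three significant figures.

3.43 m/s

To just escape, total mechanical energy must reach zero at infinity: ½mv²_min + U = 0, so ½mv²_min = −U = |kQq|/r.
|U| = |kQq|/r = (8.99×10⁹ N·m²/C²)(1.63×10⁻⁶)(9.19×10⁻⁶)/(0.568) = 0.237 J.
v_min = √(2|U|/m) = √(2·0.237/0.0402) = 3.43 m/s.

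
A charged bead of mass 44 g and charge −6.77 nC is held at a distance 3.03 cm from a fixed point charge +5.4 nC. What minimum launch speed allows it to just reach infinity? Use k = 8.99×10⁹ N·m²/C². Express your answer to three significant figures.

To just escape, total mechanical energy must reach zero at infinity: ½mv²_min + U = 0, so ½mv²_min = −U = |kQq|/r.
|U| = |kQq|/r = (8.99×10⁹ N·m²/C²)(5.40×10⁻⁹)(6.77×10⁻⁹)/(0.0303) = 1.08×10⁻⁵ J.
v_min = √(2|U|/m) = √(2·1.08×10⁻⁵/0.0440) = 0.0222 m/s.

0.0222 m/s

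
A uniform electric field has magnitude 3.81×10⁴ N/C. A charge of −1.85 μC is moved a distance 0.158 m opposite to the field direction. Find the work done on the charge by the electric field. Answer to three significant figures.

The potential change for a displacement 0.158 m opposite to the field direction is ΔV = +Ed = 6020 V.
W_field = −qΔV = 0.0111 J.

0.0111 J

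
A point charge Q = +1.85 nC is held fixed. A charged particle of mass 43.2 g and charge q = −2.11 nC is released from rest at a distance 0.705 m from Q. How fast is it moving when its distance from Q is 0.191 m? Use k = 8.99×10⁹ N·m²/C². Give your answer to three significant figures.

2.49×10⁻³ m/s

Only the electrostatic force acts, so mechanical energy is conserved: ½mv² = U₁ − U₂ = kQq(1/r₁ − 1/r₂).
U₁ − U₂ = (8.99×10⁹ N·m²/C²)(1.85×10⁻⁹ C)(-2.11×10⁻⁹ C)(1/0.705 − 1/0.191) = 1.34×10⁻⁷ J.
v = √(2·1.34×10⁻⁷/0.0432) = 2.49×10⁻³ m/s.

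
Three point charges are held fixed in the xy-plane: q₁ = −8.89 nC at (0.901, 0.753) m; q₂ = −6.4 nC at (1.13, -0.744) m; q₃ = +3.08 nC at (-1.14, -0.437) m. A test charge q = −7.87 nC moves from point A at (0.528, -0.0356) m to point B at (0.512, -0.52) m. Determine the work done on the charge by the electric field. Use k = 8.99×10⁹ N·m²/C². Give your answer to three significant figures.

5.14×10⁻⁸ J

The work done by the electric force is W_field = −ΔU = −q(V_B − V_A) = q(V_A − V_B).
At A: distances to the source charges are 0.872 m, 0.930 m, 1.72 m; V_A = Σ kqᵢ/rᵢ = -137 V.
At B: distances to the source charges are 1.33 m, 0.657 m, 1.65 m; V_B = Σ kqᵢ/rᵢ = -131 V.
ΔV = V_B − V_A = 6.54 V.
W_field = −qΔV = −(-7.87×10⁻⁹ C)(6.54 V) = 5.14×10⁻⁸ J.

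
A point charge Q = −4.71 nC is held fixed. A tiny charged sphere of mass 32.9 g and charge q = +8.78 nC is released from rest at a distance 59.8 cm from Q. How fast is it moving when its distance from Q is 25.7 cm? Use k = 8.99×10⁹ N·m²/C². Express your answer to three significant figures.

Only the electrostatic force acts, so mechanical energy is conserved: ½mv² = U₁ − U₂ = kQq(1/r₁ − 1/r₂).
U₁ − U₂ = (8.99×10⁹ N·m²/C²)(-4.71×10⁻⁹ C)(8.78×10⁻⁹ C)(1/0.598 − 1/0.257) = 8.25×10⁻⁷ J.
v = √(2·8.25×10⁻⁷/0.0329) = 7.08×10⁻³ m/s.

7.08×10⁻³ m/s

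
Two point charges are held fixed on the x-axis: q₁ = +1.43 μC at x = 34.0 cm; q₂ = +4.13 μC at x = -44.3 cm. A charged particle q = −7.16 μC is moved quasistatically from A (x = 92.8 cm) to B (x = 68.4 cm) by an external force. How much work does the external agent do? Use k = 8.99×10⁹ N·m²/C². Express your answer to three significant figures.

For quasistatic motion the external work equals the change in potential energy: W_ext = qΔV = q(V_B − V_A).
At A: distances to the source charges are 0.588 m, 1.37 m; V_A = Σ kqᵢ/rᵢ = 4.89×10⁴ V.
At B: distances to the source charges are 0.344 m, 1.13 m; V_B = Σ kqᵢ/rᵢ = 7.03×10⁴ V.
ΔV = V_B − V_A = 2.14×10⁴ V.
W_ext = qΔV = (-7.16×10⁻⁶ C)(2.14×10⁴ V) = -0.153 J.

-0.153 J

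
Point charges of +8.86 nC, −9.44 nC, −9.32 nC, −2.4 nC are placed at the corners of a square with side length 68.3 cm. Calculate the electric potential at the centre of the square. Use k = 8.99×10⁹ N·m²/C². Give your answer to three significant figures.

Electric potential is a scalar, so the contributions from each charge add algebraically: V = Σ kqᵢ/rᵢ.
The distance from each corner to the centre is a√2/2 = 0.483 m.
V = k[(8.86×10⁻⁹)/(0.483) + (-9.44×10⁻⁹)/(0.483) + (-9.32×10⁻⁹)/(0.483) + (-2.40×10⁻⁹)/(0.483)] = -229 V.

-229 V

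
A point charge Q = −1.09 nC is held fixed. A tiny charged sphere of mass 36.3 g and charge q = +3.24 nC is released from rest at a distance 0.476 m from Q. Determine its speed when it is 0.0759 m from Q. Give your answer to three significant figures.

Only the electrostatic force acts, so mechanical energy is conserved: ½mv² = U₁ − U₂ = kQq(1/r₁ − 1/r₂).
U₁ − U₂ = (8.99×10⁹ N·m²/C²)(-1.09×10⁻⁹ C)(3.24×10⁻⁹ C)(1/0.476 − 1/0.0759) = 3.52×10⁻⁷ J.
v = √(2·3.52×10⁻⁷/0.0363) = 4.40×10⁻³ m/s.

4.40×10⁻³ m/s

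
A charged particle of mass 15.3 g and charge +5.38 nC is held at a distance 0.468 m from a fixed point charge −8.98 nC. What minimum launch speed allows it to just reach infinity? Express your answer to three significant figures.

0.0110 m/s

To just escape, total mechanical energy must reach zero at infinity: ½mv²_min + U = 0, so ½mv²_min = −U = |kQq|/r.
|U| = |kQq|/r = (8.99×10⁹ N·m²/C²)(8.98×10⁻⁹)(5.38×10⁻⁹)/(0.468) = 9.28×10⁻⁷ J.
v_min = √(2|U|/m) = √(2·9.28×10⁻⁷/0.0153) = 0.0110 m/s.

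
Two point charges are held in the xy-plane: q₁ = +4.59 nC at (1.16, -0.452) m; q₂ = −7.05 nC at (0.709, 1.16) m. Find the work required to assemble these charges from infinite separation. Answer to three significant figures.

The work to assemble the configuration equals its total potential energy, U = Σ kqᵢqⱼ/rᵢⱼ over all pairs.
Pair separations: r₁₂ = 1.67 m.
U = (-1.74×10⁻⁷) = -1.74×10⁻⁷ J.

-1.74×10⁻⁷ J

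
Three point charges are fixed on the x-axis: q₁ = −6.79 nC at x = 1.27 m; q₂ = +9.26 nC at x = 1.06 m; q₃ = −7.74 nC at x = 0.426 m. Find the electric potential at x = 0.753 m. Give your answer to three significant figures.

-59.7 V

The total potential is the scalar sum of each charge's contribution, V = Σ kqᵢ/rᵢ.
Distances from the field point to each charge: r₁ = 0.517 m, r₂ = 0.307 m, r₃ = 0.327 m.
V = k[(-6.79×10⁻⁹)/(0.517) + (9.26×10⁻⁹)/(0.307) + (-7.74×10⁻⁹)/(0.327)] = -59.7 V.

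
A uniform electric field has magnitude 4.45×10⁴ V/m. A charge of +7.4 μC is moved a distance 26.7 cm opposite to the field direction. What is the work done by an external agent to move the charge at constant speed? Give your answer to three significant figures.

0.0879 J

The potential change for a displacement 26.7 cm opposite to the field direction is ΔV = +Ed = 1.19×10⁴ V.
W_ext = qΔV = 0.0879 J.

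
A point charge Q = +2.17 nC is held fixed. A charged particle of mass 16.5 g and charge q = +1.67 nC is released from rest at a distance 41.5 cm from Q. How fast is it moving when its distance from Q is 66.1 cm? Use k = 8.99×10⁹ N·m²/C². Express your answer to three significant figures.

1.88×10⁻³ m/s

Only the electrostatic force acts, so mechanical energy is conserved: ½mv² = U₁ − U₂ = kQq(1/r₁ − 1/r₂).
U₁ − U₂ = (8.99×10⁹ N·m²/C²)(2.17×10⁻⁹ C)(1.67×10⁻⁹ C)(1/0.415 − 1/0.661) = 2.92×10⁻⁸ J.
v = √(2·2.92×10⁻⁸/0.0165) = 1.88×10⁻³ m/s.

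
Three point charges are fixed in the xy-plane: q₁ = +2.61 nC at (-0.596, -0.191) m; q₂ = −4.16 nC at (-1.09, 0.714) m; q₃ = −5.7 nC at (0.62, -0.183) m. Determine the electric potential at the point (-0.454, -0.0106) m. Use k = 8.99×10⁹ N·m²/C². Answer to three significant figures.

The total potential is the scalar sum of each charge's contribution, V = Σ kqᵢ/rᵢ.
Distances from the field point to each charge: r₁ = 0.230 m, r₂ = 0.964 m, r₃ = 1.09 m.
V = k[(2.61×10⁻⁹)/(0.230) + (-4.16×10⁻⁹)/(0.964) + (-5.70×10⁻⁹)/(1.09)] = 16.3 V.

16.3 V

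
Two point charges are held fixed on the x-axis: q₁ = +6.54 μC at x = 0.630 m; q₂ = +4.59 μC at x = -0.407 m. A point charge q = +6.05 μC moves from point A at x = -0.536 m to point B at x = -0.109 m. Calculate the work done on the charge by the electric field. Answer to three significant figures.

The work done by the electric force is W_field = −ΔU = −q(V_B − V_A) = q(V_A − V_B).
At A: distances to the source charges are 1.17 m, 0.129 m; V_A = Σ kqᵢ/rᵢ = 3.70×10⁵ V.
At B: distances to the source charges are 0.739 m, 0.298 m; V_B = Σ kqᵢ/rᵢ = 2.18×10⁵ V.
ΔV = V_B − V_A = -1.52×10⁵ V.
W_field = −qΔV = −(6.05×10⁻⁶ C)(-1.52×10⁵ V) = 0.921 J.

0.921 J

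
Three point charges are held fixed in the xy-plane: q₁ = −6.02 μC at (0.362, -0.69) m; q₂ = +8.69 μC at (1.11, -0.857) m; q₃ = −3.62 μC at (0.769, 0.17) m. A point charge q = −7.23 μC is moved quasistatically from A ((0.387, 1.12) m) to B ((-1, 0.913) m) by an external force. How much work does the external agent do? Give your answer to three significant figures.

For quasistatic motion the external work equals the change in potential energy: W_ext = qΔV = q(V_B − V_A).
At A: distances to the source charges are 1.81 m, 2.11 m, 1.02 m; V_A = Σ kqᵢ/rᵢ = -2.46×10⁴ V.
At B: distances to the source charges are 2.10 m, 2.75 m, 1.92 m; V_B = Σ kqᵢ/rᵢ = -1.43×10⁴ V.
ΔV = V_B − V_A = 1.02×10⁴ V.
W_ext = qΔV = (-7.23×10⁻⁶ C)(1.02×10⁴ V) = -0.0741 J.

-0.0741 J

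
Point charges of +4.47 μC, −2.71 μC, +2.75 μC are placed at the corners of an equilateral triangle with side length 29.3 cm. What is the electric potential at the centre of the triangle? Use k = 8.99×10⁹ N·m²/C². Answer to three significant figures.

2.40×10⁵ V

Electric potential is a scalar, so the contributions from each charge add algebraically: V = Σ kqᵢ/rᵢ.
The distance from each vertex to the centroid is a/√3 = 0.169 m.
V = k[(4.47×10⁻⁶)/(0.169) + (-2.71×10⁻⁶)/(0.169) + (2.75×10⁻⁶)/(0.169)] = 2.40×10⁵ V.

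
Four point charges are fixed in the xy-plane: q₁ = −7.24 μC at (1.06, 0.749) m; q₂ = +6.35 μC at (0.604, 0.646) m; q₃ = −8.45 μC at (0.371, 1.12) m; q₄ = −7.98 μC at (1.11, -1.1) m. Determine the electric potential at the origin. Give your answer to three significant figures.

-9.59×10⁴ V

Electric potential is a scalar, so the contributions from each charge add algebraically: V = Σ kqᵢ/rᵢ.
Distances from the field point to each charge: r₁ = 1.30 m, r₂ = 0.884 m, r₃ = 1.18 m, r₄ = 1.56 m.
V = k[(-7.24×10⁻⁶)/(1.30) + (6.35×10⁻⁶)/(0.884) + (-8.45×10⁻⁶)/(1.18) + (-7.98×10⁻⁶)/(1.56)] = -9.59×10⁴ V.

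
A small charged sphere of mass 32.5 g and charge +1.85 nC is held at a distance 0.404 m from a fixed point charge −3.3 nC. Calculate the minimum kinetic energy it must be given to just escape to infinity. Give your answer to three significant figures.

1.36×10⁻⁷ J

To just escape, total mechanical energy must reach zero at infinity: ½mv²_min + U = 0, so ½mv²_min = −U = |kQq|/r.
|U| = |kQq|/r = (8.99×10⁹ N·m²/C²)(3.30×10⁻⁹)(1.85×10⁻⁹)/(0.404) = 1.36×10⁻⁷ J.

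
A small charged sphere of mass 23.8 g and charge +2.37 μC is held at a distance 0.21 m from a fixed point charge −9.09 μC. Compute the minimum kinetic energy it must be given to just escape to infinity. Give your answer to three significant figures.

To just escape, total mechanical energy must reach zero at infinity: ½mv²_min + U = 0, so ½mv²_min = −U = |kQq|/r.
|U| = |kQq|/r = (8.99×10⁹ N·m²/C²)(9.09×10⁻⁶)(2.37×10⁻⁶)/(0.210) = 0.922 J.

0.922 J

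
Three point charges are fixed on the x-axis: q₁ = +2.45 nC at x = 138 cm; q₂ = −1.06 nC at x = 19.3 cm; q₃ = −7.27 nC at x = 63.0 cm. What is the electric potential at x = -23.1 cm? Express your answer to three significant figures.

The total potential is the scalar sum of each charge's contribution, V = Σ kqᵢ/rᵢ.
Distances from the field point to each charge: r₁ = 1.61 m, r₂ = 0.424 m, r₃ = 0.861 m.
V = k[(2.45×10⁻⁹)/(1.61) + (-1.06×10⁻⁹)/(0.424) + (-7.27×10⁻⁹)/(0.861)] = -84.7 V.

-84.7 V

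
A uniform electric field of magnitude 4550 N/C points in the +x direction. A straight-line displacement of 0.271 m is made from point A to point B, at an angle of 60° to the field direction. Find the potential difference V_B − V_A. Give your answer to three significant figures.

-617 V

Only the component of displacement along E changes the potential: ΔV = −E·d·cosθ.
ΔV = −(4550 V/m)(0.271 m)cos60° = -617 V.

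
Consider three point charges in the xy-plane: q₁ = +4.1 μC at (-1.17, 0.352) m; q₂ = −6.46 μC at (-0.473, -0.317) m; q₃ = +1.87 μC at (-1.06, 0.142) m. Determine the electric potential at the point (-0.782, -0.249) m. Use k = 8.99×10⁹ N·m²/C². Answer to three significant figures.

-9.70×10⁴ V

Electric potential is a scalar, so the contributions from each charge add algebraically: V = Σ kqᵢ/rᵢ.
Distances from the field point to each charge: r₁ = 0.715 m, r₂ = 0.316 m, r₃ = 0.480 m.
V = k[(4.10×10⁻⁶)/(0.715) + (-6.46×10⁻⁶)/(0.316) + (1.87×10⁻⁶)/(0.480)] = -9.70×10⁴ V.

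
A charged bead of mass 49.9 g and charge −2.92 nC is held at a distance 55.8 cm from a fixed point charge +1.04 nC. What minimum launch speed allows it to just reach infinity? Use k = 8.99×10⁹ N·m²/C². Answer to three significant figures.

1.40×10⁻³ m/s

To just escape, total mechanical energy must reach zero at infinity: ½mv²_min + U = 0, so ½mv²_min = −U = |kQq|/r.
|U| = |kQq|/r = (8.99×10⁹ N·m²/C²)(1.04×10⁻⁹)(2.92×10⁻⁹)/(0.558) = 4.89×10⁻⁸ J.
v_min = √(2|U|/m) = √(2·4.89×10⁻⁸/0.0499) = 1.40×10⁻³ m/s.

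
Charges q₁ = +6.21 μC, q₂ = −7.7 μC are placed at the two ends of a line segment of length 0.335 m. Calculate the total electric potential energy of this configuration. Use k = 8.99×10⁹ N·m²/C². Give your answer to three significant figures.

The assembly work is the sum of pairwise potential energies, U = Σ_{i<j} kqᵢqⱼ/rᵢⱼ.
The separation is r = 0.335 m.
U = (-1.28) = -1.28 J.

-1.28 J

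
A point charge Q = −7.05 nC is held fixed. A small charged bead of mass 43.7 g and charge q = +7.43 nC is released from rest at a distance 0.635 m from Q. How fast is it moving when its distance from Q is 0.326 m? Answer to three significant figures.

Only the electrostatic force acts, so mechanical energy is conserved: ½mv² = U₁ − U₂ = kQq(1/r₁ − 1/r₂).
U₁ − U₂ = (8.99×10⁹ N·m²/C²)(-7.05×10⁻⁹ C)(7.43×10⁻⁹ C)(1/0.635 − 1/0.326) = 7.03×10⁻⁷ J.
v = √(2·7.03×10⁻⁷/0.0437) = 5.67×10⁻³ m/s.

5.67×10⁻³ m/s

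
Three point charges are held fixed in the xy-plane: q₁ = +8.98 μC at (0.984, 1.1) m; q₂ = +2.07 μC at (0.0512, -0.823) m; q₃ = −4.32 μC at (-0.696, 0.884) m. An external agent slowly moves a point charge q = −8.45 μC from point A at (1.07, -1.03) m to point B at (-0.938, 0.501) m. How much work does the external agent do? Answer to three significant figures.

For quasistatic motion the external work equals the change in potential energy: W_ext = qΔV = q(V_B − V_A).
At A: distances to the source charges are 2.13 m, 1.04 m, 2.60 m; V_A = Σ kqᵢ/rᵢ = 4.09×10⁴ V.
At B: distances to the source charges are 2.01 m, 1.65 m, 0.453 m; V_B = Σ kqᵢ/rᵢ = -3.44×10⁴ V.
ΔV = V_B − V_A = -7.52×10⁴ V.
W_ext = qΔV = (-8.45×10⁻⁶ C)(-7.52×10⁴ V) = 0.636 J.

0.636 J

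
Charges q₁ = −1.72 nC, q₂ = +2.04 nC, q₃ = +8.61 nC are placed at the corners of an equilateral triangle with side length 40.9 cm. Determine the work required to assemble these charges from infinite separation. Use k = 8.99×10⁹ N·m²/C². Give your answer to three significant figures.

-1.66×10⁻⁸ J

The assembly work is the sum of pairwise potential energies, U = Σ_{i<j} kqᵢqⱼ/rᵢⱼ.
All three pair separations equal the side length, 0.409 m.
U = (-7.71×10⁻⁸) + (-3.26×10⁻⁷) + (3.86×10⁻⁷) = -1.66×10⁻⁸ J.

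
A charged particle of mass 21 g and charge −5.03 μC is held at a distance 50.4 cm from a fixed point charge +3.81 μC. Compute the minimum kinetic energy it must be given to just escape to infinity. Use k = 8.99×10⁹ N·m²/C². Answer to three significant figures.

To just escape, total mechanical energy must reach zero at infinity: ½mv²_min + U = 0, so ½mv²_min = −U = |kQq|/r.
|U| = |kQq|/r = (8.99×10⁹ N·m²/C²)(3.81×10⁻⁶)(5.03×10⁻⁶)/(0.504) = 0.342 J.

0.342 J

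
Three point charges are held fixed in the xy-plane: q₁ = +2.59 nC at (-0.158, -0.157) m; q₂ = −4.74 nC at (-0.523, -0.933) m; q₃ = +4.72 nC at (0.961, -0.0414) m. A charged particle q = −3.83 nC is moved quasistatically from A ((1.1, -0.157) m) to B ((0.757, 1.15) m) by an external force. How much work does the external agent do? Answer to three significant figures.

For quasistatic motion the external work equals the change in potential energy: W_ext = qΔV = q(V_B − V_A).
At A: distances to the source charges are 1.26 m, 1.80 m, 0.181 m; V_A = Σ kqᵢ/rᵢ = 230 V.
At B: distances to the source charges are 1.60 m, 2.44 m, 1.21 m; V_B = Σ kqᵢ/rᵢ = 32.3 V.
ΔV = V_B − V_A = -197 V.
W_ext = qΔV = (-3.83×10⁻⁹ C)(-197 V) = 7.56×10⁻⁷ J.

7.56×10⁻⁷ J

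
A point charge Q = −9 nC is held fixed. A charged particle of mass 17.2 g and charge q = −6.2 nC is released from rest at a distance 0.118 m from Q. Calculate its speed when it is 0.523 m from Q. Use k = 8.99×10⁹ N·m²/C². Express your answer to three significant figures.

0.0196 m/s

Only the electrostatic force acts, so mechanical energy is conserved: ½mv² = U₁ − U₂ = kQq(1/r₁ − 1/r₂).
U₁ − U₂ = (8.99×10⁹ N·m²/C²)(-9.00×10⁻⁹ C)(-6.20×10⁻⁹ C)(1/0.118 − 1/0.523) = 3.29×10⁻⁶ J.
v = √(2·3.29×10⁻⁶/0.0172) = 0.0196 m/s.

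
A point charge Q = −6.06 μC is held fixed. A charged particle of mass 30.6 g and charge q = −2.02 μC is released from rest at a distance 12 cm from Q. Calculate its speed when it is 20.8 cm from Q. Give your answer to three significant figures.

Only the electrostatic force acts, so mechanical energy is conserved: ½mv² = U₁ − U₂ = kQq(1/r₁ − 1/r₂).
U₁ − U₂ = (8.99×10⁹ N·m²/C²)(-6.06×10⁻⁶ C)(-2.02×10⁻⁶ C)(1/0.120 − 1/0.208) = 0.388 J.
v = √(2·0.388/0.0306) = 5.04 m/s.

5.04 m/s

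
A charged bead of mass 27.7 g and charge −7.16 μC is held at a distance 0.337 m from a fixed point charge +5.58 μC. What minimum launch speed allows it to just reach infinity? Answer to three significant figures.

8.77 m/s

To just escape, total mechanical energy must reach zero at infinity: ½mv²_min + U = 0, so ½mv²_min = −U = |kQq|/r.
|U| = |kQq|/r = (8.99×10⁹ N·m²/C²)(5.58×10⁻⁶)(7.16×10⁻⁶)/(0.337) = 1.07 J.
v_min = √(2|U|/m) = √(2·1.07/0.0277) = 8.77 m/s.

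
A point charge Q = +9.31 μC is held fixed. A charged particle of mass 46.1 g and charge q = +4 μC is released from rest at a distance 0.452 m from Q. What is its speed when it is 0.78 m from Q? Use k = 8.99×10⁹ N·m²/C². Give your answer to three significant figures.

3.68 m/s

Only the electrostatic force acts, so mechanical energy is conserved: ½mv² = U₁ − U₂ = kQq(1/r₁ − 1/r₂).
U₁ − U₂ = (8.99×10⁹ N·m²/C²)(9.31×10⁻⁶ C)(4.00×10⁻⁶ C)(1/0.452 − 1/0.780) = 0.311 J.
v = √(2·0.311/0.0461) = 3.68 m/s.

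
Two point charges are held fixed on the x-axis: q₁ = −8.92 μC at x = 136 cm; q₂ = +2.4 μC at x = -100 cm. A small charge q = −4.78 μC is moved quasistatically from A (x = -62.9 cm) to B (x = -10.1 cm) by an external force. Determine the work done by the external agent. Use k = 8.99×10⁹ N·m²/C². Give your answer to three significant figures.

0.233 J

For quasistatic motion the external work equals the change in potential energy: W_ext = qΔV = q(V_B − V_A).
At A: distances to the source charges are 1.99 m, 0.371 m; V_A = Σ kqᵢ/rᵢ = 1.78×10⁴ V.
At B: distances to the source charges are 1.46 m, 0.899 m; V_B = Σ kqᵢ/rᵢ = -3.09×10⁴ V.
ΔV = V_B − V_A = -4.87×10⁴ V.
W_ext = qΔV = (-4.78×10⁻⁶ C)(-4.87×10⁴ V) = 0.233 J.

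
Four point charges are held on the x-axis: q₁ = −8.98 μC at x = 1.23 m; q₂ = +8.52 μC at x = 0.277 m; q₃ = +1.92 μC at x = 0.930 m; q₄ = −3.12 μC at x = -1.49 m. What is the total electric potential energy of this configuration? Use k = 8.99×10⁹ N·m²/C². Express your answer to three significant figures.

The assembly work is the sum of pairwise potential energies, U = Σ_{i<j} kqᵢqⱼ/rᵢⱼ.
Pair separations: r₁₂ = 0.953 m, r₁₃ = 0.300 m, r₁₄ = 2.72 m, r₂₃ = 0.653 m, r₂₄ = 1.77 m, r₃₄ = 2.42 m.
Summing all 6 pair terms gives U = -1.08 J.

-1.08 J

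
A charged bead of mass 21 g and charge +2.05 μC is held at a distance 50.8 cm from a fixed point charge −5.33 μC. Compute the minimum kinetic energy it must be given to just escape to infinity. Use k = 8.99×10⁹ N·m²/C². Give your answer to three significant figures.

0.193 J

To just escape, total mechanical energy must reach zero at infinity: ½mv²_min + U = 0, so ½mv²_min = −U = |kQq|/r.
|U| = |kQq|/r = (8.99×10⁹ N·m²/C²)(5.33×10⁻⁶)(2.05×10⁻⁶)/(0.508) = 0.193 J.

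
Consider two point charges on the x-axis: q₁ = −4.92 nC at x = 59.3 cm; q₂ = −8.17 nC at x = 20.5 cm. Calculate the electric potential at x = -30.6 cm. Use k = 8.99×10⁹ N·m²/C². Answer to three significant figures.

-193 V

Electric potential is a scalar, so the contributions from each charge add algebraically: V = Σ kqᵢ/rᵢ.
Distances from the field point to each charge: r₁ = 0.899 m, r₂ = 0.511 m.
V = k[(-4.92×10⁻⁹)/(0.899) + (-8.17×10⁻⁹)/(0.511)] = -193 V.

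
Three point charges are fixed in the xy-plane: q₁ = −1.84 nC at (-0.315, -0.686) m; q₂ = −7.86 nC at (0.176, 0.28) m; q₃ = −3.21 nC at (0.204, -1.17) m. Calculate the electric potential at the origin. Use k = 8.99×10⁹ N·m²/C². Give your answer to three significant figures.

-260 V

The total potential is the scalar sum of each charge's contribution, V = Σ kqᵢ/rᵢ.
Distances from the field point to each charge: r₁ = 0.755 m, r₂ = 0.331 m, r₃ = 1.19 m.
V = k[(-1.84×10⁻⁹)/(0.755) + (-7.86×10⁻⁹)/(0.331) + (-3.21×10⁻⁹)/(1.19)] = -260 V.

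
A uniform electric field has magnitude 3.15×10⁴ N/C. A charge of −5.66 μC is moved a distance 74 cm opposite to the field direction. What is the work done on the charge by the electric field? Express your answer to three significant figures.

0.132 J

The potential change for a displacement 74 cm opposite to the field direction is ΔV = +Ed = 2.33×10⁴ V.
W_field = −qΔV = 0.132 J.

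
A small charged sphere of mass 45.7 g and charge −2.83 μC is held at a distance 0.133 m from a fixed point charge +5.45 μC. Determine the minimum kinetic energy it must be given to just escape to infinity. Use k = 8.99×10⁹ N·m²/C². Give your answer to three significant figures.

1.04 J

To just escape, total mechanical energy must reach zero at infinity: ½mv²_min + U = 0, so ½mv²_min = −U = |kQq|/r.
|U| = |kQq|/r = (8.99×10⁹ N·m²/C²)(5.45×10⁻⁶)(2.83×10⁻⁶)/(0.133) = 1.04 J.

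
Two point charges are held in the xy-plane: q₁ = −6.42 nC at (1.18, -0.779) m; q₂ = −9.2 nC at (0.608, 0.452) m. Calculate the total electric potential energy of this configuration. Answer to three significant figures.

The work to assemble the configuration equals its total potential energy, U = Σ kqᵢqⱼ/rᵢⱼ over all pairs.
Pair separations: r₁₂ = 1.36 m.
U = (3.91×10⁻⁷) = 3.91×10⁻⁷ J.

3.91×10⁻⁷ J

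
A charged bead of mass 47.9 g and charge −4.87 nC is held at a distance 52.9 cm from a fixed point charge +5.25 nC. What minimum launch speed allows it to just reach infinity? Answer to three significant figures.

To just escape, total mechanical energy must reach zero at infinity: ½mv²_min + U = 0, so ½mv²_min = −U = |kQq|/r.
|U| = |kQq|/r = (8.99×10⁹ N·m²/C²)(5.25×10⁻⁹)(4.87×10⁻⁹)/(0.529) = 4.35×10⁻⁷ J.
v_min = √(2|U|/m) = √(2·4.35×10⁻⁷/0.0479) = 4.26×10⁻³ m/s.

4.26×10⁻³ m/s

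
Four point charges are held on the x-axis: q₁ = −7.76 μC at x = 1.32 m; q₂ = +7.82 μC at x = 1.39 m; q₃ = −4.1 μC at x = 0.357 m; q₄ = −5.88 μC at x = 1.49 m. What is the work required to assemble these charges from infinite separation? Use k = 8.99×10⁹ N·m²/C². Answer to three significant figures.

-9.30 J

The work to assemble the configuration equals its total potential energy, U = Σ kqᵢqⱼ/rᵢⱼ over all pairs.
Pair separations: r₁₂ = 0.0700 m, r₁₃ = 0.963 m, r₁₄ = 0.170 m, r₂₃ = 1.03 m, r₂₄ = 0.100 m, r₃₄ = 1.13 m.
Summing all 6 pair terms gives U = -9.30 J.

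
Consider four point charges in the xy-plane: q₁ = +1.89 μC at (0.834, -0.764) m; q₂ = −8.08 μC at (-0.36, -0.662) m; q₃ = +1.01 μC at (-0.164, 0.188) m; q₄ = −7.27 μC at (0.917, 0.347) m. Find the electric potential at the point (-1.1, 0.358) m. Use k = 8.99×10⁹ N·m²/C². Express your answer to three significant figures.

The total potential is the scalar sum of each charge's contribution, V = Σ kqᵢ/rᵢ.
Distances from the field point to each charge: r₁ = 2.24 m, r₂ = 1.26 m, r₃ = 0.951 m, r₄ = 2.02 m.
V = k[(1.89×10⁻⁶)/(2.24) + (-8.08×10⁻⁶)/(1.26) + (1.01×10⁻⁶)/(0.951) + (-7.27×10⁻⁶)/(2.02)] = -7.29×10⁴ V.

-7.29×10⁴ V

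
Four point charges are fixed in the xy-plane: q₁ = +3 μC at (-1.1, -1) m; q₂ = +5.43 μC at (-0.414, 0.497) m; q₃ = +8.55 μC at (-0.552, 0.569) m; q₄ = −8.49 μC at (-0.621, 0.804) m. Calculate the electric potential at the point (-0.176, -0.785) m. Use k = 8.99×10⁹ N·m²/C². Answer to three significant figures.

The total potential is the scalar sum of each charge's contribution, V = Σ kqᵢ/rᵢ.
Distances from the field point to each charge: r₁ = 0.949 m, r₂ = 1.30 m, r₃ = 1.41 m, r₄ = 1.65 m.
V = k[(3.00×10⁻⁶)/(0.949) + (5.43×10⁻⁶)/(1.30) + (8.55×10⁻⁶)/(1.41) + (-8.49×10⁻⁶)/(1.65)] = 7.43×10⁴ V.

7.43×10⁴ V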